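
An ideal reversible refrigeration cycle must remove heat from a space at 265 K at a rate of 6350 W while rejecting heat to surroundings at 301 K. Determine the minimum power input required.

Ẇ_in ≈ 862.6 W

Carnot COP: COP_R = T_C/(T_H − T_C) = 265.00/36.00 = 7.3611.
W = Q_C/COP_R = 6350/7.3611 = 862.6 W.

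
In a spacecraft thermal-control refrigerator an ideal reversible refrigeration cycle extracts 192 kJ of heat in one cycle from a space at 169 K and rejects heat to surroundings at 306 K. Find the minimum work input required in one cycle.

COP_R = T_C/(T_H − T_C) = 169.00/137.00 = 1.2336.
W = Q_C/COP_R = 192/1.2336 = 156 kJ.

W_in ≈ 156 kJ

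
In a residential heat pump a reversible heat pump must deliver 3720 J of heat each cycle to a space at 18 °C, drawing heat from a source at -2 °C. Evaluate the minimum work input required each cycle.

T_H = 18 °C → 18 + 273.15 = 291.15 K.
T_C = -2 °C → -2 + 273.15 = 271.15 K.
For a reversible heat pump, COP_HP = T_H/(T_H − T_C) = 291.15/20.00 = 14.5575.
W = Q_H/COP_HP = 3720/14.5575 = 256 J.

W_in ≈ 256 J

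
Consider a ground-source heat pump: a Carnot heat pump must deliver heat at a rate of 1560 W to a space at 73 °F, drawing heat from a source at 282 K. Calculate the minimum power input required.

Ẇ_in ≈ 73.4 W

T_H = 73 °F → (73 − 32) × 5/9 = 22.78 °C = 295.93 K.
COP_HP = T_H/(T_H − T_C) = 295.93/13.93 = 21.2473.
W = Q_H/COP_HP = 1560/21.2473 = 73.4 W.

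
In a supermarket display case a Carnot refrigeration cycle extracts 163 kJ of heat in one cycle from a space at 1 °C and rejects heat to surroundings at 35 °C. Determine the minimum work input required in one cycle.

T_H = 35 °C → 35 + 273.15 = 308.15 K.
T_C = 1 °C → 1 + 273.15 = 274.15 K.
Carnot COP: COP_R = T_C/(T_H − T_C) = 274.15/34.00 = 8.0632.
W = Q_C/COP_R = 163/8.0632 = 20.22 kJ.

W_in ≈ 20.22 kJ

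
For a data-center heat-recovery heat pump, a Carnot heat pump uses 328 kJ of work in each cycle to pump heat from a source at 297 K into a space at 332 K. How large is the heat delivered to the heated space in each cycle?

COP_HP = T_H/(T_H − T_C) = 332.00/35.00 = 9.4857.
Q_H = COP_HP · W = 9.4857 × 328 = 3110 kJ.

Q_H ≈ 3110 kJ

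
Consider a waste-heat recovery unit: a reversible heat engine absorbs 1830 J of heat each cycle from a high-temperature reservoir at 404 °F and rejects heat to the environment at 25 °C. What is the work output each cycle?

W ≈ 693 J

T_H = 404 °F → (404 − 32) × 5/9 = 206.67 °C = 479.82 K.
T_C = 25 °C → 25 + 273.15 = 298.15 K.
Since the cycle is reversible, η = 1 − T_C/T_H = 1 − 298.15/479.82 = 0.3786.
W = η·Q_H = 0.3786 × 1830 = 693 J.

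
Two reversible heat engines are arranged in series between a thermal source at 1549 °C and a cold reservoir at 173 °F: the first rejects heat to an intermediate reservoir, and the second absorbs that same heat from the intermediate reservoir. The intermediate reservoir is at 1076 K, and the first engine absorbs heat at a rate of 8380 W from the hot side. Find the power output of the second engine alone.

Ẇ₂ ≈ 3330 W

T_H = 1549 °C → 1549 + 273.15 = 1822.15 K.
T_C = 173 °F → (173 − 32) × 5/9 = 78.33 °C = 351.48 K.
Heat entering the second stage: Q_m = Q_H·(T_m/T_H) = 8380 × 1076.00/1822.15 = 4950 W.
Second-stage efficiency η₂ = 1 − T_C/T_m = 1 − 351.48/1076.00 = 0.6733, so W₂ = η₂·Q_m = 3330 W.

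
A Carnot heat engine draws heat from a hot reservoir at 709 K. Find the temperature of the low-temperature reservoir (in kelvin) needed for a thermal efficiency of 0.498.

T_C ≈ 355.9 K

From η = 1 − T_C/T_H, T_C = T_H·(1 − η) = 709.00 × (1 − 0.498) = 355.9 K.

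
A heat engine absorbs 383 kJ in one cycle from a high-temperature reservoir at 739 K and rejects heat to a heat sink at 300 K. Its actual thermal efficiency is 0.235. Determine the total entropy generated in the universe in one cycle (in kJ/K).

W = η·Q_H = 0.235 × 383 = 90.00 kJ, so Q_C = Q_H − W = 293.0 kJ.
Entropy balance on the reservoirs: −Q_H/T_H = -0.5183 kJ/K, +Q_C/T_C = 0.9767 kJ/K.
ΔS_univ = −Q_H/T_H + Q_C/T_C = 0.458 kJ/K (> 0, since η = 0.235 < η_Carnot = 0.594).

ΔS_univ ≈ 0.458 kJ/K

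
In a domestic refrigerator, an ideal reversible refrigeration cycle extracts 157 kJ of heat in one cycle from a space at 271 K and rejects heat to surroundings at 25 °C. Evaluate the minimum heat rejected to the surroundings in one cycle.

T_H = 25 °C → 25 + 273.15 = 298.15 K.
For a reversible cycle Q_H/Q_C = T_H/T_C, so Q_H = Q_C·T_H/T_C = 157 × 298.15/271.00 = 173 kJ.

Q_H ≈ 173 kJ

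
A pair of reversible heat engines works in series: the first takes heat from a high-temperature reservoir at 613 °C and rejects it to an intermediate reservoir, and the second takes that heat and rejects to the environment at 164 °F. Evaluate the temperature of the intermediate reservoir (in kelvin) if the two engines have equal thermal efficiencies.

T_m ≈ 554 K

T_H = 613 °C → 613 + 273.15 = 886.15 K.
T_C = 164 °F → (164 − 32) × 5/9 = 73.33 °C = 346.48 K.
Equal efficiencies require 1 − T_m/T_H = 1 − T_C/T_m, i.e. T_m/T_H = T_C/T_m, so T_m = √(T_H·T_C) = √(886.15 × 346.48) = 554 K.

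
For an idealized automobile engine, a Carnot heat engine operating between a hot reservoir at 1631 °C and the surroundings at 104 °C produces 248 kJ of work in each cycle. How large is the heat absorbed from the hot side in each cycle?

T_H = 1631 °C → 1631 + 273.15 = 1904.15 K.
T_C = 104 °C → 104 + 273.15 = 377.15 K.
The Carnot efficiency is η = 1 − T_C/T_H = 1 − 377.15/1904.15 = 0.8019.
Q_H = W/η = 248/0.8019 = 309 kJ.

Q_H ≈ 309 kJ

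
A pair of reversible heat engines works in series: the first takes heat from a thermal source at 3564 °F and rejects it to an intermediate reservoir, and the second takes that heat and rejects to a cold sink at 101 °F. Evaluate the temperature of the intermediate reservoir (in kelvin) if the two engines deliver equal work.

T_m ≈ 1270 K

T_H = 3564 °F → (3564 − 32) × 5/9 = 1962.22 °C = 2235.37 K.
T_C = 101 °F → (101 − 32) × 5/9 = 38.33 °C = 311.48 K.
For reversible stages Q_m = Q_H·(T_m/T_H). Setting W₁ = Q_H(1 − T_m/T_H) equal to W₂ = Q_m(1 − T_C/T_m) = Q_H·(T_m − T_C)/T_H gives T_H − T_m = T_m − T_C, so T_m = (T_H + T_C)/2 = (2235.37 + 311.48)/2 = 1270 K.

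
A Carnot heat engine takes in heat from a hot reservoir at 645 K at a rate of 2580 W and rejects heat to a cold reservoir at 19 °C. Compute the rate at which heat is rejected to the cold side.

Q̇_C ≈ 1170 W

T_C = 19 °C → 19 + 273.15 = 292.15 K.
η_rev = 1 − T_C/T_H = 1 − 292.15/645.00 = 0.5471.
For a reversible cycle Q_C/Q_H = T_C/T_H, so Q_C = 2580 × 292.15/645.00 = 1170 W.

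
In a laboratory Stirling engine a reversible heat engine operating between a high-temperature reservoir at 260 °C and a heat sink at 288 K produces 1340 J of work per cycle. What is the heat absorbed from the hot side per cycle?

T_H = 260 °C → 260 + 273.15 = 533.15 K.
The Carnot efficiency is η = 1 − T_C/T_H = 1 − 288.00/533.15 = 0.4598.
Q_H = W/η = 1340/0.4598 = 2914 J.

Q_H ≈ 2914 J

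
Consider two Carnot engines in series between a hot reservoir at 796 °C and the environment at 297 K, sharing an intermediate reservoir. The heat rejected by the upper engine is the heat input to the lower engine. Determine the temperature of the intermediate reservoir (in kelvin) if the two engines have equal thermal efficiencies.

T_H = 796 °C → 796 + 273.15 = 1069.15 K.
Equal efficiencies require 1 − T_m/T_H = 1 − T_C/T_m, i.e. T_m/T_H = T_C/T_m, so T_m = √(T_H·T_C) = √(1069.15 × 297.00) = 564 K.

T_m ≈ 564 K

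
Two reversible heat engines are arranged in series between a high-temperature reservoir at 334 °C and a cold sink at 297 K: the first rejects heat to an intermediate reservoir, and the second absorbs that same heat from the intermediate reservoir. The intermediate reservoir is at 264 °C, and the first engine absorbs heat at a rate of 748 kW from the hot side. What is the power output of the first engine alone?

Ẇ₁ ≈ 86.24 kW

T_H = 334 °C → 334 + 273.15 = 607.15 K.
T_m = 264 °C → 264 + 273.15 = 537.15 K.
First-stage efficiency η₁ = 1 − T_m/T_H = 1 − 537.15/607.15 = 0.1153.
W₁ = η₁·Q_H = 0.1153 × 748 = 86.24 kW.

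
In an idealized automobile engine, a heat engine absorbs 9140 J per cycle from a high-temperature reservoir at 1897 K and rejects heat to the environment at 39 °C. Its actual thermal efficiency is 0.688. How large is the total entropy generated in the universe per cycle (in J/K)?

T_C = 39 °C → 39 + 273.15 = 312.15 K.
W = η·Q_H = 0.688 × 9140 = 6288 J, so Q_C = Q_H − W = 2852 J.
The hot reservoir loses entropy Q_H/T_H = 9140/1897.00 = 4.818 J/K; the cold reservoir gains Q_C/T_C = 2852/312.15 = 9.136 J/K.
ΔS_univ = −Q_H/T_H + Q_C/T_C = 4.32 J/K (> 0, since η = 0.688 < η_Carnot = 0.835).

ΔS_univ ≈ 4.32 J/K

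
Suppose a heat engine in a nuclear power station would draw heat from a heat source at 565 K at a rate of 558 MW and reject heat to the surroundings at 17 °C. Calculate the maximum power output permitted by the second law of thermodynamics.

T_C = 17 °C → 17 + 273.15 = 290.15 K.
The upper bound on efficiency is η_max = 1 − T_C/T_H = 1 − 290.15/565.00 = 0.4865.
W_max = η_max · Q_H = 0.4865 × 558 = 271 MW.

Ẇ_max ≈ 271 MW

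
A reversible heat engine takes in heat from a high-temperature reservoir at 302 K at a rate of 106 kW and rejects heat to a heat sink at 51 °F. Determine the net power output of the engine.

T_C = 51 °F → (51 − 32) × 5/9 = 10.56 °C = 283.71 K.
For a reversible engine, η = 1 − T_C/T_H = 1 − 283.71/302.00 = 0.0606.
W = η·Q_H = 0.0606 × 106 = 6.42 kW.

Ẇ ≈ 6.42 kW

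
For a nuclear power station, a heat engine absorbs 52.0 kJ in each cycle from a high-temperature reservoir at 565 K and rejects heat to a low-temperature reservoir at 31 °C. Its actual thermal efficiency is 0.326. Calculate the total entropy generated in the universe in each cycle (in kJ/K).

T_C = 31 °C → 31 + 273.15 = 304.15 K.
W = η·Q_H = 0.326 × 52.0 = 16.95 kJ, so Q_C = Q_H − W = 35.05 kJ.
Reservoir entropy changes: ΔS_H = −Q_H/T_H = −52.0/565.00 = -0.09204 kJ/K and ΔS_C = +Q_C/T_C = 35.05/304.15 = 0.1152 kJ/K.
ΔS_univ = −Q_H/T_H + Q_C/T_C = 0.02320 kJ/K (> 0, since η = 0.326 < η_Carnot = 0.462).

ΔS_univ ≈ 0.02320 kJ/K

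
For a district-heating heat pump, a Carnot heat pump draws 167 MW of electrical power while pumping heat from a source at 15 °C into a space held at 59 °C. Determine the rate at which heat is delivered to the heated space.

Q̇_H ≈ 1261 MW

T_H = 59 °C → 59 + 273.15 = 332.15 K.
T_C = 15 °C → 15 + 273.15 = 288.15 K.
The Carnot heat-pump COP is COP_HP = T_H/(T_H − T_C) = 332.15/44.00 = 7.5489.
Q_H = COP_HP · W = 7.5489 × 167 = 1261 MW.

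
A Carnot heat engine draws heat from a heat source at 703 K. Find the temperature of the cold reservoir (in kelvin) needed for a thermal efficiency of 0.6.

From η = 1 − T_C/T_H, T_C = T_H·(1 − η) = 703.00 × (1 − 0.6) = 281 K.

T_C ≈ 281 K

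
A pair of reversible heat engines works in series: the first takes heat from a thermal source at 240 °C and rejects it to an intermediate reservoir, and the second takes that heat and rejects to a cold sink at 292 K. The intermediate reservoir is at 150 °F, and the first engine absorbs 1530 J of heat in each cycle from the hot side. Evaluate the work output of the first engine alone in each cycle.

T_H = 240 °C → 240 + 273.15 = 513.15 K.
T_m = 150 °F → (150 − 32) × 5/9 = 65.56 °C = 338.71 K.
First-stage efficiency η₁ = 1 − T_m/T_H = 1 − 338.71/513.15 = 0.3399.
W₁ = η₁·Q_H = 0.3399 × 1530 = 520.1 J.

W₁ ≈ 520.1 J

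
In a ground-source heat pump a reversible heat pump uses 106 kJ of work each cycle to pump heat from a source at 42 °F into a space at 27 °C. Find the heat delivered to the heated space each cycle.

T_H = 27 °C → 27 + 273.15 = 300.15 K.
T_C = 42 °F → (42 − 32) × 5/9 = 5.56 °C = 278.71 K.
Reversible heating COP: COP_HP = T_H/(T_H − T_C) = 300.15/21.44 = 13.9966.
Q_H = COP_HP · W = 13.9966 × 106 = 1480 kJ.

Q_H ≈ 1480 kJ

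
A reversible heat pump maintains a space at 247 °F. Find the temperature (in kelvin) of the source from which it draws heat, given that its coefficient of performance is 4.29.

T_H = 247 °F → (247 − 32) × 5/9 = 119.44 °C = 392.59 K.
COP_HP = T_H/(T_H − T_C) ⇒ T_C = T_H·(COP_HP − 1)/COP_HP = 392.59 × (4.29 − 1)/4.29 = 301 K.

T_C ≈ 301 K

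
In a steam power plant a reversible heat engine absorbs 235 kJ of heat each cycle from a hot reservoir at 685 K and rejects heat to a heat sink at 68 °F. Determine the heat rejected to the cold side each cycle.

Q_C ≈ 100.6 kJ

T_C = 68 °F → (68 − 32) × 5/9 = 20.00 °C = 293.15 K.
The Carnot efficiency is η = 1 − T_C/T_H = 1 − 293.15/685.00 = 0.5720.
For a reversible cycle Q_C/Q_H = T_C/T_H, so Q_C = 235 × 293.15/685.00 = 100.6 kJ.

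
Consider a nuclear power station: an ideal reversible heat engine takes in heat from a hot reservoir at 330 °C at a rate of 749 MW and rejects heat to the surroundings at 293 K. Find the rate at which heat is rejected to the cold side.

Q̇_C ≈ 364 MW

T_H = 330 °C → 330 + 273.15 = 603.15 K.
The Carnot efficiency is η = 1 − T_C/T_H = 1 − 293.00/603.15 = 0.5142.
For a reversible cycle Q_C/Q_H = T_C/T_H, so Q_C = 749 × 293.00/603.15 = 364 MW.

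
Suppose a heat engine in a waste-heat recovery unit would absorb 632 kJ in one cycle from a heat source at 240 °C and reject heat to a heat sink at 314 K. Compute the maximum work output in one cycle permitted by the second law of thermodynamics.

W_max ≈ 245.3 kJ

T_H = 240 °C → 240 + 273.15 = 513.15 K.
The second-law ceiling is the Carnot efficiency, η_max = 1 − T_C/T_H = 1 − 314.00/513.15 = 0.3881.
W_max = η_max · Q_H = 0.3881 × 632 = 245.3 kJ.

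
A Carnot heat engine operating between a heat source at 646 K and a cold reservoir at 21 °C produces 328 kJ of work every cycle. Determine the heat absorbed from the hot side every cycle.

T_C = 21 °C → 21 + 273.15 = 294.15 K.
η_rev = 1 − T_C/T_H = 1 − 294.15/646.00 = 0.5447.
Q_H = W/η = 328/0.5447 = 602.2 kJ.

Q_H ≈ 602.2 kJ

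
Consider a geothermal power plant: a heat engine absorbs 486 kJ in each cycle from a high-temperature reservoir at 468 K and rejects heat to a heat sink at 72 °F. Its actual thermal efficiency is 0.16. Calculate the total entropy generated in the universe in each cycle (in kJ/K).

ΔS_univ ≈ 0.3437 kJ/K

T_C = 72 °F → (72 − 32) × 5/9 = 22.22 °C = 295.37 K.
W = η·Q_H = 0.16 × 486 = 77.76 kJ, so Q_C = Q_H − W = 408.2 kJ.
The hot reservoir loses entropy Q_H/T_H = 486/468.00 = 1.038 kJ/K; the cold reservoir gains Q_C/T_C = 408.2/295.37 = 1.382 kJ/K.
ΔS_univ = −Q_H/T_H + Q_C/T_C = 0.3437 kJ/K (> 0, since η = 0.16 < η_Carnot = 0.369).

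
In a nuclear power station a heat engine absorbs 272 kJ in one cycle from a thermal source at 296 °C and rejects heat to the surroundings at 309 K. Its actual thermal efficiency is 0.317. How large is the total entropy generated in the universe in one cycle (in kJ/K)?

T_H = 296 °C → 296 + 273.15 = 569.15 K.
W = η·Q_H = 0.317 × 272 = 86.22 kJ, so Q_C = Q_H − W = 185.8 kJ.
Reservoir entropy changes: ΔS_H = −Q_H/T_H = −272/569.15 = -0.4779 kJ/K and ΔS_C = +Q_C/T_C = 185.8/309.00 = 0.6012 kJ/K.
ΔS_univ = −Q_H/T_H + Q_C/T_C = 0.123 kJ/K (> 0, since η = 0.317 < η_Carnot = 0.457).

ΔS_univ ≈ 0.123 kJ/K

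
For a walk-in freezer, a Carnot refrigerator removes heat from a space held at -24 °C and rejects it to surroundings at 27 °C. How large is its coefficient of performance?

T_H = 27 °C → 27 + 273.15 = 300.15 K.
T_C = -24 °C → -24 + 273.15 = 249.15 K.
COP_R = T_C/(T_H − T_C) = 249.15/(300.15 − 249.15) = 4.89.

COP_R ≈ 4.89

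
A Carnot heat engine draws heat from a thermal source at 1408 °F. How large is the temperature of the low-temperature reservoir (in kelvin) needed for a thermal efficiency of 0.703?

T_H = 1408 °F → (1408 − 32) × 5/9 = 764.44 °C = 1037.59 K.
From η = 1 − T_C/T_H, T_C = T_H·(1 − η) = 1037.59 × (1 − 0.703) = 308 K.

T_C ≈ 308 K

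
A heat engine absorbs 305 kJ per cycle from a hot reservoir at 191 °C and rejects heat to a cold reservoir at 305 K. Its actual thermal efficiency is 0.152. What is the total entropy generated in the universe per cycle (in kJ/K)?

ΔS_univ ≈ 0.1909 kJ/K

T_H = 191 °C → 191 + 273.15 = 464.15 K.
W = η·Q_H = 0.152 × 305 = 46.36 kJ, so Q_C = Q_H − W = 258.6 kJ.
Entropy balance on the reservoirs: −Q_H/T_H = -0.6571 kJ/K, +Q_C/T_C = 0.8480 kJ/K.
ΔS_univ = −Q_H/T_H + Q_C/T_C = 0.1909 kJ/K (> 0, since η = 0.152 < η_Carnot = 0.343).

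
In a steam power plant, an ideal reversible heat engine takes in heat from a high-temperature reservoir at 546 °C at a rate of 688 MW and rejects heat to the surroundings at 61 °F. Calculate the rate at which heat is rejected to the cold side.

T_H = 546 °C → 546 + 273.15 = 819.15 K.
T_C = 61 °F → (61 − 32) × 5/9 = 16.11 °C = 289.26 K.
The Carnot efficiency is η = 1 − T_C/T_H = 1 − 289.26/819.15 = 0.6469.
For a reversible cycle Q_C/Q_H = T_C/T_H, so Q_C = 688 × 289.26/819.15 = 243 MW.

Q̇_C ≈ 243 MW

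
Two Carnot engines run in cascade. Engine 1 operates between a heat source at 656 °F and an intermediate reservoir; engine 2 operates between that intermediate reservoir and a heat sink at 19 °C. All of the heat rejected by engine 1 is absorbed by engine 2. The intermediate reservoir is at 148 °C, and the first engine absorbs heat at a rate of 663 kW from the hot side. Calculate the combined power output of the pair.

T_H = 656 °F → (656 − 32) × 5/9 = 346.67 °C = 619.82 K.
T_C = 19 °C → 19 + 273.15 = 292.15 K.
Two reversible stages in series are equivalent to a single Carnot engine between T_H and T_C, so η_total = 1 − T_C/T_H = 1 − 292.15/619.82 = 0.5287.
W_total = η_total · Q_H = 0.5287 × 663 = 350 kW.

Ẇ_total ≈ 350 kW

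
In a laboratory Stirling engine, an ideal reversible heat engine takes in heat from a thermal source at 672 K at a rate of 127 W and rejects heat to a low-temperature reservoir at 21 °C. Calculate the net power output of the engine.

T_C = 21 °C → 21 + 273.15 = 294.15 K.
For a reversible engine, η = 1 − T_C/T_H = 1 − 294.15/672.00 = 0.5623.
W = η·Q_H = 0.5623 × 127 = 71.4 W.

Ẇ ≈ 71.4 W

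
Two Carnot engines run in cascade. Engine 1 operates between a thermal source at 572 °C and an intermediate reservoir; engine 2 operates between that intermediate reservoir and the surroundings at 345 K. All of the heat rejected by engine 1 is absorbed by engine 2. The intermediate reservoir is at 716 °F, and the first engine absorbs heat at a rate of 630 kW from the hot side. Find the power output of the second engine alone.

T_H = 572 °C → 572 + 273.15 = 845.15 K.
T_m = 716 °F → (716 − 32) × 5/9 = 380.00 °C = 653.15 K.
Heat entering the second stage: Q_m = Q_H·(T_m/T_H) = 630 × 653.15/845.15 = 486.9 kW.
Second-stage efficiency η₂ = 1 − T_C/T_m = 1 − 345.00/653.15 = 0.4718, so W₂ = η₂·Q_m = 229.7 kW.

Ẇ₂ ≈ 229.7 kW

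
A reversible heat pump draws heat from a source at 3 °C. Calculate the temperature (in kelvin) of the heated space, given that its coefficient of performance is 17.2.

T_C = 3 °C → 3 + 273.15 = 276.15 K.
COP_HP = T_H/(T_H − T_C) ⇒ T_H = T_C·COP_HP/(COP_HP − 1) = 276.15 × 17.2/(17.2 − 1) = 293.2 K.

T_H ≈ 293.2 K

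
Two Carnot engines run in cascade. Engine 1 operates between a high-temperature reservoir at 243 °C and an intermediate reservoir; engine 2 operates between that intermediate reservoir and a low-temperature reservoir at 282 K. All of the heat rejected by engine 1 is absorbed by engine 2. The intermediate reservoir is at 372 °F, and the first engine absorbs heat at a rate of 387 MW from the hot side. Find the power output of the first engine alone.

T_H = 243 °C → 243 + 273.15 = 516.15 K.
T_m = 372 °F → (372 − 32) × 5/9 = 188.89 °C = 462.04 K.
First-stage efficiency η₁ = 1 − T_m/T_H = 1 − 462.04/516.15 = 0.1048.
W₁ = η₁·Q_H = 0.1048 × 387 = 40.57 MW.

Ẇ₁ ≈ 40.57 MW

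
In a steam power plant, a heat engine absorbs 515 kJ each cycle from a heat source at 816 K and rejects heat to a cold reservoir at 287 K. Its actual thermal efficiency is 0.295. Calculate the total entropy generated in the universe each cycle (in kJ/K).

ΔS_univ ≈ 0.634 kJ/K

W = η·Q_H = 0.295 × 515 = 151.9 kJ, so Q_C = Q_H − W = 363.1 kJ.
Reservoir entropy changes: ΔS_H = −Q_H/T_H = −515/816.00 = -0.6311 kJ/K and ΔS_C = +Q_C/T_C = 363.1/287.00 = 1.265 kJ/K.
ΔS_univ = −Q_H/T_H + Q_C/T_C = 0.634 kJ/K (> 0, since η = 0.295 < η_Carnot = 0.648).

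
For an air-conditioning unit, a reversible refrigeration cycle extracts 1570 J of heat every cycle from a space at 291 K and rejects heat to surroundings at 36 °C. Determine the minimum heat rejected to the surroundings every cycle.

T_H = 36 °C → 36 + 273.15 = 309.15 K.
For a reversible cycle Q_H/Q_C = T_H/T_C, so Q_H = Q_C·T_H/T_C = 1570 × 309.15/291.00 = 1670 J.

Q_H ≈ 1670 J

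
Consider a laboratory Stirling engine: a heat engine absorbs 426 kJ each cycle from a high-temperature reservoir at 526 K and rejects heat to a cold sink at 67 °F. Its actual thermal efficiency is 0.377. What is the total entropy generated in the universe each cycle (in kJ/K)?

ΔS_univ ≈ 0.0972 kJ/K

T_C = 67 °F → (67 − 32) × 5/9 = 19.44 °C = 292.59 K.
W = η·Q_H = 0.377 × 426 = 160.6 kJ, so Q_C = Q_H − W = 265.4 kJ.
Entropy balance on the reservoirs: −Q_H/T_H = -0.8099 kJ/K, +Q_C/T_C = 0.9071 kJ/K.
ΔS_univ = −Q_H/T_H + Q_C/T_C = 0.0972 kJ/K (> 0, since η = 0.377 < η_Carnot = 0.444).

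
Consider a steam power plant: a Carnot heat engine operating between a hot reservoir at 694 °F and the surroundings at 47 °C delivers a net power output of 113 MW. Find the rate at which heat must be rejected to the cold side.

T_H = 694 °F → (694 − 32) × 5/9 = 367.78 °C = 640.93 K.
T_C = 47 °C → 47 + 273.15 = 320.15 K.
For a reversible engine, η = 1 − T_C/T_H = 1 − 320.15/640.93 = 0.5005.
Since Q_C/Q_H = T_C/T_H and Q_H = W/η, Q_C = W·T_C/(T_H − T_C) = 113 × 320.15/320.78 = 113 MW.

Q̇_C ≈ 113 MW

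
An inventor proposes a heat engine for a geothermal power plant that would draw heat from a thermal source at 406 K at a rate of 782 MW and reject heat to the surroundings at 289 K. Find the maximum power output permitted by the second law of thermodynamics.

Ẇ_max ≈ 225.4 MW

No engine can exceed the Carnot limit: η_max = 1 − T_C/T_H = 1 − 289.00/406.00 = 0.2882.
W_max = η_max · Q_H = 0.2882 × 782 = 225.4 MW.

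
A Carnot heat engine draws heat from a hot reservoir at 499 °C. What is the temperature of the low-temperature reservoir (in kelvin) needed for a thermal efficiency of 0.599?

T_C ≈ 310 K

T_H = 499 °C → 499 + 273.15 = 772.15 K.
From η = 1 − T_C/T_H, T_C = T_H·(1 − η) = 772.15 × (1 − 0.599) = 310 K.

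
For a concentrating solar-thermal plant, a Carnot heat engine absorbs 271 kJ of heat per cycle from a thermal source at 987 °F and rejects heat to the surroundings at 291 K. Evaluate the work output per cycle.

W ≈ 172.9 kJ

T_H = 987 °F → (987 − 32) × 5/9 = 530.56 °C = 803.71 K.
Since the cycle is reversible, η = 1 − T_C/T_H = 1 − 291.00/803.71 = 0.6379.
W = η·Q_H = 0.6379 × 271 = 172.9 kJ.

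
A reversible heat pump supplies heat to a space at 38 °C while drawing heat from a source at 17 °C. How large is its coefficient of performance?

COP_HP ≈ 14.8

T_H = 38 °C → 38 + 273.15 = 311.15 K.
T_C = 17 °C → 17 + 273.15 = 290.15 K.
Reversible heating COP: COP_HP = T_H/(T_H − T_C) = 311.15/(311.15 − 290.15) = 14.8.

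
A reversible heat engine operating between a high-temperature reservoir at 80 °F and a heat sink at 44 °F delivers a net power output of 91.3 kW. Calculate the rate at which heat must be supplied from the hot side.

Q̇_H ≈ 1370 kW

T_H = 80 °F → (80 − 32) × 5/9 = 26.67 °C = 299.82 K.
T_C = 44 °F → (44 − 32) × 5/9 = 6.67 °C = 279.82 K.
Since the cycle is reversible, η = 1 − T_C/T_H = 1 − 279.82/299.82 = 0.0667.
Q_H = W/η = 91.3/0.0667 = 1370 kW.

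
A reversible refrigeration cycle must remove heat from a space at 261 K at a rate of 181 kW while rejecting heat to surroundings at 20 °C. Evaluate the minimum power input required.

T_H = 20 °C → 20 + 273.15 = 293.15 K.
Carnot COP: COP_R = T_C/(T_H − T_C) = 261.00/32.15 = 8.1182.
W = Q_C/COP_R = 181/8.1182 = 22.3 kW.

Ẇ_in ≈ 22.3 kW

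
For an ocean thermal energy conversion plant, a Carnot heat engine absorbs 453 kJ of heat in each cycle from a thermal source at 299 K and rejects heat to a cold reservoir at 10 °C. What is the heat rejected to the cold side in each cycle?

Q_C ≈ 429 kJ

T_C = 10 °C → 10 + 273.15 = 283.15 K.
The Carnot efficiency is η = 1 − T_C/T_H = 1 − 283.15/299.00 = 0.0530.
For a reversible cycle Q_C/Q_H = T_C/T_H, so Q_C = 453 × 283.15/299.00 = 429 kJ.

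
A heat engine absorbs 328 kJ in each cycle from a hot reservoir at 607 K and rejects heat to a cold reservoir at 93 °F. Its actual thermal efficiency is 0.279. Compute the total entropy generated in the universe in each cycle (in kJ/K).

T_C = 93 °F → (93 − 32) × 5/9 = 33.89 °C = 307.04 K.
W = η·Q_H = 0.279 × 328 = 91.51 kJ, so Q_C = Q_H − W = 236.5 kJ.
The hot reservoir loses entropy Q_H/T_H = 328/607.00 = 0.5404 kJ/K; the cold reservoir gains Q_C/T_C = 236.5/307.04 = 0.7702 kJ/K.
ΔS_univ = −Q_H/T_H + Q_C/T_C = 0.2299 kJ/K (> 0, since η = 0.279 < η_Carnot = 0.494).

ΔS_univ ≈ 0.2299 kJ/K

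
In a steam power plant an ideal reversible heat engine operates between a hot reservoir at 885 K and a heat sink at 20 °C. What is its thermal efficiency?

T_C = 20 °C → 20 + 273.15 = 293.15 K.
Carnot efficiency: η = 1 − T_C/T_H = 1 − 293.15/885.00 = 0.669.

η ≈ 0.669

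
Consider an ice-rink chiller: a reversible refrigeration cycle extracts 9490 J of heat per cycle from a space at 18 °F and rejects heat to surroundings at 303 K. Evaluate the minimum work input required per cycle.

W_in ≈ 1350 J

T_C = 18 °F → (18 − 32) × 5/9 = -7.78 °C = 265.37 K.
COP_R = T_C/(T_H − T_C) = 265.37/37.63 = 7.0526.
W = Q_C/COP_R = 9490/7.0526 = 1350 J.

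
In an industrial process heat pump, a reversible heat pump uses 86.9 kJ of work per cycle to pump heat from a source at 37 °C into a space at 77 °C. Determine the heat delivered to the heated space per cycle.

T_H = 77 °C → 77 + 273.15 = 350.15 K.
T_C = 37 °C → 37 + 273.15 = 310.15 K.
For a reversible heat pump, COP_HP = T_H/(T_H − T_C) = 350.15/40.00 = 8.7538.
Q_H = COP_HP · W = 8.7538 × 86.9 = 760.7 kJ.

Q_H ≈ 760.7 kJ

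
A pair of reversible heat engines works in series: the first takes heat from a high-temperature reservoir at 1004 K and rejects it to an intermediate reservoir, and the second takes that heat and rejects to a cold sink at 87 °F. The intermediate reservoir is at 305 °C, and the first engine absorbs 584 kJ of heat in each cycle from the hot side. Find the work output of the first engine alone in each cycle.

T_C = 87 °F → (87 − 32) × 5/9 = 30.56 °C = 303.71 K.
T_m = 305 °C → 305 + 273.15 = 578.15 K.
First-stage efficiency η₁ = 1 − T_m/T_H = 1 − 578.15/1004.00 = 0.4242.
W₁ = η₁·Q_H = 0.4242 × 584 = 248 kJ.

W₁ ≈ 248 kJ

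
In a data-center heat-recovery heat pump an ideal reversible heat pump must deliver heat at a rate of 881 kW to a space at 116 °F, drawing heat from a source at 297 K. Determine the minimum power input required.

Ẇ_in ≈ 62.9 kW

T_H = 116 °F → (116 − 32) × 5/9 = 46.67 °C = 319.82 K.
For a reversible heat pump, COP_HP = T_H/(T_H − T_C) = 319.82/22.82 = 14.0168.
W = Q_H/COP_HP = 881/14.0168 = 62.9 kW.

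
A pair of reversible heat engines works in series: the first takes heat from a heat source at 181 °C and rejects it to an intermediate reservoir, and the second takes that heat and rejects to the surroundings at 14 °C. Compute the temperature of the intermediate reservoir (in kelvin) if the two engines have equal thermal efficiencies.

T_m ≈ 361.1 K

T_H = 181 °C → 181 + 273.15 = 454.15 K.
T_C = 14 °C → 14 + 273.15 = 287.15 K.
Equal efficiencies require 1 − T_m/T_H = 1 − T_C/T_m, i.e. T_m/T_H = T_C/T_m, so T_m = √(T_H·T_C) = √(454.15 × 287.15) = 361.1 K.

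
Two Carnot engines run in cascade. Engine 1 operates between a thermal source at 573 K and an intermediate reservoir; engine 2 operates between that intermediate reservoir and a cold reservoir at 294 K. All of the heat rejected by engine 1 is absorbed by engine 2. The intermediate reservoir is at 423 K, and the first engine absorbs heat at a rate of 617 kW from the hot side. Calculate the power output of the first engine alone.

Ẇ₁ ≈ 162 kW

First-stage efficiency η₁ = 1 − T_m/T_H = 1 − 423.00/573.00 = 0.2618.
W₁ = η₁·Q_H = 0.2618 × 617 = 162 kW.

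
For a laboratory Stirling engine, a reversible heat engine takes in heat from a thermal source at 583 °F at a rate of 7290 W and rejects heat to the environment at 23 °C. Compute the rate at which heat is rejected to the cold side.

Q̇_C ≈ 3730 W

T_H = 583 °F → (583 − 32) × 5/9 = 306.11 °C = 579.26 K.
T_C = 23 °C → 23 + 273.15 = 296.15 K.
Carnot efficiency: η = 1 − T_C/T_H = 1 − 296.15/579.26 = 0.4887.
For a reversible cycle Q_C/Q_H = T_C/T_H, so Q_C = 7290 × 296.15/579.26 = 3730 W.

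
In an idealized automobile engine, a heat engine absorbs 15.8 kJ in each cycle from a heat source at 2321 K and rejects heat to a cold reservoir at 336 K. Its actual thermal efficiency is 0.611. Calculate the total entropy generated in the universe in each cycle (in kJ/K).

ΔS_univ ≈ 0.0115 kJ/K

W = η·Q_H = 0.611 × 15.8 = 9.654 kJ, so Q_C = Q_H − W = 6.146 kJ.
The hot reservoir loses entropy Q_H/T_H = 15.8/2321.00 = 0.006807 kJ/K; the cold reservoir gains Q_C/T_C = 6.146/336.00 = 0.01829 kJ/K.
ΔS_univ = −Q_H/T_H + Q_C/T_C = 0.0115 kJ/K (> 0, since η = 0.611 < η_Carnot = 0.855).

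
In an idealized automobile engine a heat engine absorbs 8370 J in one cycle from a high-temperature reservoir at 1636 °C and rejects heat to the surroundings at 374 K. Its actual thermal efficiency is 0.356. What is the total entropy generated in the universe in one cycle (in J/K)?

T_H = 1636 °C → 1636 + 273.15 = 1909.15 K.
W = η·Q_H = 0.356 × 8370 = 2980 J, so Q_C = Q_H − W = 5390 J.
Entropy balance on the reservoirs: −Q_H/T_H = -4.384 J/K, +Q_C/T_C = 14.41 J/K.
ΔS_univ = −Q_H/T_H + Q_C/T_C = 10.03 J/K (> 0, since η = 0.356 < η_Carnot = 0.804).

ΔS_univ ≈ 10.03 J/K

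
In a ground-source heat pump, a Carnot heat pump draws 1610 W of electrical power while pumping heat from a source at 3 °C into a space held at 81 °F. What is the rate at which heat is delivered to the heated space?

T_H = 81 °F → (81 − 32) × 5/9 = 27.22 °C = 300.37 K.
T_C = 3 °C → 3 + 273.15 = 276.15 K.
COP_HP = T_H/(T_H − T_C) = 300.37/24.22 = 12.4007.
Q_H = COP_HP · W = 12.4007 × 1610 = 20000 W.

Q̇_H ≈ 20000 W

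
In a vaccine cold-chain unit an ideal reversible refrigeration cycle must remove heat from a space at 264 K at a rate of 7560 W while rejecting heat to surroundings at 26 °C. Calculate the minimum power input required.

T_H = 26 °C → 26 + 273.15 = 299.15 K.
COP_R = T_C/(T_H − T_C) = 264.00/35.15 = 7.5107.
W = Q_C/COP_R = 7560/7.5107 = 1010 W.

Ẇ_in ≈ 1010 W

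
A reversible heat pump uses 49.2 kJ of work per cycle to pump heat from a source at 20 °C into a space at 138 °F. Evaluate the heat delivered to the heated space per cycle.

Q_H ≈ 420 kJ

T_H = 138 °F → (138 − 32) × 5/9 = 58.89 °C = 332.04 K.
T_C = 20 °C → 20 + 273.15 = 293.15 K.
Reversible heating COP: COP_HP = T_H/(T_H − T_C) = 332.04/38.89 = 8.5381.
Q_H = COP_HP · W = 8.5381 × 49.2 = 420 kJ.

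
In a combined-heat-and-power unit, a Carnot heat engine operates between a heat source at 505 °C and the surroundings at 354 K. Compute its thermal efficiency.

T_H = 505 °C → 505 + 273.15 = 778.15 K.
Carnot efficiency: η = 1 − T_C/T_H = 1 − 354.00/778.15 = 0.545.

η ≈ 0.545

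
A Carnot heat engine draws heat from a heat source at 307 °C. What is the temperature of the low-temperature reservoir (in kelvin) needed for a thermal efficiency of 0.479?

T_C ≈ 302.3 K

T_H = 307 °C → 307 + 273.15 = 580.15 K.
From η = 1 − T_C/T_H, T_C = T_H·(1 − η) = 580.15 × (1 − 0.479) = 302.3 K.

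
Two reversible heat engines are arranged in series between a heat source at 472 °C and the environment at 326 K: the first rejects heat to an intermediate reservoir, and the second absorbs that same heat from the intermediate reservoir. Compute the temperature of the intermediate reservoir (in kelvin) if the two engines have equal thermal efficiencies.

T_H = 472 °C → 472 + 273.15 = 745.15 K.
Equal efficiencies require 1 − T_m/T_H = 1 − T_C/T_m, i.e. T_m/T_H = T_C/T_m, so T_m = √(T_H·T_C) = √(745.15 × 326.00) = 493 K.

T_m ≈ 493 K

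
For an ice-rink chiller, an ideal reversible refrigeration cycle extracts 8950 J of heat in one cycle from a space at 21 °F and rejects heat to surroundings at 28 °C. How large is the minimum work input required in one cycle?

W_in ≈ 1143 J

T_H = 28 °C → 28 + 273.15 = 301.15 K.
T_C = 21 °F → (21 − 32) × 5/9 = -6.11 °C = 267.04 K.
Carnot COP: COP_R = T_C/(T_H − T_C) = 267.04/34.11 = 7.8285.
W = Q_C/COP_R = 8950/7.8285 = 1143 J.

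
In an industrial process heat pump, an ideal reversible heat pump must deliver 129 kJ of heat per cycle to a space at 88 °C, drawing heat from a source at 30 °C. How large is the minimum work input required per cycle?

T_H = 88 °C → 88 + 273.15 = 361.15 K.
T_C = 30 °C → 30 + 273.15 = 303.15 K.
Reversible heating COP: COP_HP = T_H/(T_H − T_C) = 361.15/58.00 = 6.2267.
W = Q_H/COP_HP = 129/6.2267 = 20.7 kJ.

W_in ≈ 20.7 kJ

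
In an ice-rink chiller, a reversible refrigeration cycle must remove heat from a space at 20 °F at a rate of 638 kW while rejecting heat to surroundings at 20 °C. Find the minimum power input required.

T_H = 20 °C → 20 + 273.15 = 293.15 K.
T_C = 20 °F → (20 − 32) × 5/9 = -6.67 °C = 266.48 K.
Carnot COP: COP_R = T_C/(T_H − T_C) = 266.48/26.67 = 9.9931.
W = Q_C/COP_R = 638/9.9931 = 63.8 kW.

Ẇ_in ≈ 63.8 kW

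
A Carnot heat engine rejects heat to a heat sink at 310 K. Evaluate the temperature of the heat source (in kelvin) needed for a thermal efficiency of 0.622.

From η = 1 − T_C/T_H, solving for T_H gives T_H = T_C/(1 − η) = 310.00/(1 − 0.622) = 820 K.

T_H ≈ 820 K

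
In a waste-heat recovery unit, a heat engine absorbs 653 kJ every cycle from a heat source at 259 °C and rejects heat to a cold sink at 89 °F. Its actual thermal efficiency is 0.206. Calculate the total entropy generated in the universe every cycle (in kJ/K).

ΔS_univ ≈ 0.474 kJ/K

T_H = 259 °C → 259 + 273.15 = 532.15 K.
T_C = 89 °F → (89 − 32) × 5/9 = 31.67 °C = 304.82 K.
W = η·Q_H = 0.206 × 653 = 134.5 kJ, so Q_C = Q_H − W = 518.5 kJ.
The hot reservoir loses entropy Q_H/T_H = 653/532.15 = 1.227 kJ/K; the cold reservoir gains Q_C/T_C = 518.5/304.82 = 1.701 kJ/K.
ΔS_univ = −Q_H/T_H + Q_C/T_C = 0.474 kJ/K (> 0, since η = 0.206 < η_Carnot = 0.427).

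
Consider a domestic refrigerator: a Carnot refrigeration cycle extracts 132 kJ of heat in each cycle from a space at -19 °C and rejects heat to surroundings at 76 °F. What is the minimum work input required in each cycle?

W_in ≈ 22.56 kJ

T_H = 76 °F → (76 − 32) × 5/9 = 24.44 °C = 297.59 K.
T_C = -19 °C → -19 + 273.15 = 254.15 K.
COP_R = T_C/(T_H − T_C) = 254.15/43.44 = 5.8500.
W = Q_C/COP_R = 132/5.8500 = 22.56 kJ.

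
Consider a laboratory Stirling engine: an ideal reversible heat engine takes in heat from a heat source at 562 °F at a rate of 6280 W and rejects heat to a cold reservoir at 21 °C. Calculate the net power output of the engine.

Ẇ ≈ 3030 W

T_H = 562 °F → (562 − 32) × 5/9 = 294.44 °C = 567.59 K.
T_C = 21 °C → 21 + 273.15 = 294.15 K.
The Carnot efficiency is η = 1 − T_C/T_H = 1 − 294.15/567.59 = 0.4818.
W = η·Q_H = 0.4818 × 6280 = 3030 W.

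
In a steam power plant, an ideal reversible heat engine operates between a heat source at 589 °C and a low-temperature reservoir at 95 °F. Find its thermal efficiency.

T_H = 589 °C → 589 + 273.15 = 862.15 K.
T_C = 95 °F → (95 − 32) × 5/9 = 35.00 °C = 308.15 K.
Since the cycle is reversible, η = 1 − T_C/T_H = 1 − 308.15/862.15 = 0.643.

η ≈ 0.643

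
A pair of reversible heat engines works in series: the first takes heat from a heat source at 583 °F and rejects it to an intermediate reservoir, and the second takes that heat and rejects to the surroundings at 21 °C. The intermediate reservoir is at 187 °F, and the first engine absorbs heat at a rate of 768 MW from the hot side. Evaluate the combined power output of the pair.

T_H = 583 °F → (583 − 32) × 5/9 = 306.11 °C = 579.26 K.
T_C = 21 °C → 21 + 273.15 = 294.15 K.
Two reversible stages in series are equivalent to a single Carnot engine between T_H and T_C, so η_total = 1 − T_C/T_H = 1 − 294.15/579.26 = 0.4922.
W_total = η_total · Q_H = 0.4922 × 768 = 378.0 MW.

Ẇ_total ≈ 378.0 MW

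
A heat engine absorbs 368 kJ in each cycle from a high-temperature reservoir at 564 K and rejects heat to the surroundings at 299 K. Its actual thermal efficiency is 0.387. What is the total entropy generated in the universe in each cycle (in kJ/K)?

ΔS_univ ≈ 0.102 kJ/K

W = η·Q_H = 0.387 × 368 = 142.4 kJ, so Q_C = Q_H − W = 225.6 kJ.
Reservoir entropy changes: ΔS_H = −Q_H/T_H = −368/564.00 = -0.6525 kJ/K and ΔS_C = +Q_C/T_C = 225.6/299.00 = 0.7545 kJ/K.
ΔS_univ = −Q_H/T_H + Q_C/T_C = 0.102 kJ/K (> 0, since η = 0.387 < η_Carnot = 0.470).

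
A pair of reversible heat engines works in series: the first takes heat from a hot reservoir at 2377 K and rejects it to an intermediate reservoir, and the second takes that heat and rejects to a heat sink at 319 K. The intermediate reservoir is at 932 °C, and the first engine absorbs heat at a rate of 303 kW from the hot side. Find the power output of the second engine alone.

T_m = 932 °C → 932 + 273.15 = 1205.15 K.
Heat entering the second stage: Q_m = Q_H·(T_m/T_H) = 303 × 1205.15/2377.00 = 154 kW.
Second-stage efficiency η₂ = 1 − T_C/T_m = 1 − 319.00/1205.15 = 0.7353, so W₂ = η₂·Q_m = 113 kW.

Ẇ₂ ≈ 113 kW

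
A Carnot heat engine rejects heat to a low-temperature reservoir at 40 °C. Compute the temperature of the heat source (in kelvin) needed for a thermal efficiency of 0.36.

T_H ≈ 489 K

T_C = 40 °C → 40 + 273.15 = 313.15 K.
From η = 1 − T_C/T_H, solving for T_H gives T_H = T_C/(1 − η) = 313.15/(1 − 0.36) = 489 K.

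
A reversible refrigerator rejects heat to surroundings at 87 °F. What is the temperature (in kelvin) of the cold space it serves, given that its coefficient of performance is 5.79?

T_C ≈ 259.0 K

T_H = 87 °F → (87 − 32) × 5/9 = 30.56 °C = 303.71 K.
COP_R = T_C/(T_H − T_C) ⇒ T_C = T_H·COP_R/(1 + COP_R) = 303.71 × 5.79/(1 + 5.79) = 259.0 K.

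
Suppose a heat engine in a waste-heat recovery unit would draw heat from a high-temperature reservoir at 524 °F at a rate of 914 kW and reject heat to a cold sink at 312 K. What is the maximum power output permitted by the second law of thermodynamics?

Ẇ_max ≈ 392 kW

T_H = 524 °F → (524 − 32) × 5/9 = 273.33 °C = 546.48 K.
By the Carnot theorem, η_max = 1 − T_C/T_H = 1 − 312.00/546.48 = 0.4291.
W_max = η_max · Q_H = 0.4291 × 914 = 392 kW.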